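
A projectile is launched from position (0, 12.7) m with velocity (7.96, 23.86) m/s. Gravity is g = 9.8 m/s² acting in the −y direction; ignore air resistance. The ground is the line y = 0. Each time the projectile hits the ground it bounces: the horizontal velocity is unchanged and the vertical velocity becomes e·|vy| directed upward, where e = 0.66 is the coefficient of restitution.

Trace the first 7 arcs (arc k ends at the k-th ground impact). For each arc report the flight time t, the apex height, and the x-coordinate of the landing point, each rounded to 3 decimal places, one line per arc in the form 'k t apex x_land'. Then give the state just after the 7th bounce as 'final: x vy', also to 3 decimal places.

Arc 1: start y=12.700, vy=23.860 → t=5.354, apex=41.746, x_land=42.614, impact vy=-28.605
  bounce: vy ← 0.66·28.605 = 18.879
Arc 2: start y=0.000, vy=18.879 → t=3.853, apex=18.185, x_land=73.283, impact vy=-18.879
  bounce: vy ← 0.66·18.879 = 12.460
Arc 3: start y=0.000, vy=12.460 → t=2.543, apex=7.921, x_land=93.524, impact vy=-12.460
  bounce: vy ← 0.66·12.460 = 8.224
Arc 4: start y=0.000, vy=8.224 → t=1.678, apex=3.450, x_land=106.883, impact vy=-8.224
  bounce: vy ← 0.66·8.224 = 5.428
Arc 5: start y=0.000, vy=5.428 → t=1.108, apex=1.503, x_land=115.701, impact vy=-5.428
  bounce: vy ← 0.66·5.428 = 3.582
Arc 6: start y=0.000, vy=3.582 → t=0.731, apex=0.655, x_land=121.520, impact vy=-3.582
  bounce: vy ← 0.66·3.582 = 2.364
Arc 7: start y=0.000, vy=2.364 → t=0.483, apex=0.285, x_land=125.361, impact vy=-2.364
  bounce: vy ← 0.66·2.364 = 1.560

1 5.354 41.746 42.614
2 3.853 18.185 73.283
3 2.543 7.921 93.524
4 1.678 3.450 106.883
5 1.108 1.503 115.701
6 0.731 0.655 121.520
7 0.483 0.285 125.361
final: 125.361 1.560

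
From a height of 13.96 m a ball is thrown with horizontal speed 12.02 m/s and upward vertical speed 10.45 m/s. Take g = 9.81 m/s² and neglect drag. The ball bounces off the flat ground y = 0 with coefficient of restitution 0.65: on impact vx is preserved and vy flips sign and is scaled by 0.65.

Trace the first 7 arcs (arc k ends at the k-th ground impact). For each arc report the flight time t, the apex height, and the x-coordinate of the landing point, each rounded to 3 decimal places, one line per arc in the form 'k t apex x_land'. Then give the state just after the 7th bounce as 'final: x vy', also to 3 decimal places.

1 3.060 19.526 36.786
2 2.594 8.250 67.963
3 1.686 3.485 88.228
4 1.096 1.473 101.401
5 0.712 0.622 109.963
6 0.463 0.263 115.528
7 0.301 0.111 119.145
final: 119.145 0.960

Arc 1: start y=13.960, vy=10.450 → t=3.060, apex=19.526, x_land=36.786, impact vy=-19.573
  bounce: vy ← 0.65·19.573 = 12.722
Arc 2: start y=0.000, vy=12.722 → t=2.594, apex=8.250, x_land=67.963, impact vy=-12.722
  bounce: vy ← 0.65·12.722 = 8.270
Arc 3: start y=0.000, vy=8.270 → t=1.686, apex=3.485, x_land=88.228, impact vy=-8.270
  bounce: vy ← 0.65·8.270 = 5.375
Arc 4: start y=0.000, vy=5.375 → t=1.096, apex=1.473, x_land=101.401, impact vy=-5.375
  bounce: vy ← 0.65·5.375 = 3.494
Arc 5: start y=0.000, vy=3.494 → t=0.712, apex=0.622, x_land=109.963, impact vy=-3.494
  bounce: vy ← 0.65·3.494 = 2.271
Arc 6: start y=0.000, vy=2.271 → t=0.463, apex=0.263, x_land=115.528, impact vy=-2.271
  bounce: vy ← 0.65·2.271 = 1.476
Arc 7: start y=0.000, vy=1.476 → t=0.301, apex=0.111, x_land=119.145, impact vy=-1.476
  bounce: vy ← 0.65·1.476 = 0.960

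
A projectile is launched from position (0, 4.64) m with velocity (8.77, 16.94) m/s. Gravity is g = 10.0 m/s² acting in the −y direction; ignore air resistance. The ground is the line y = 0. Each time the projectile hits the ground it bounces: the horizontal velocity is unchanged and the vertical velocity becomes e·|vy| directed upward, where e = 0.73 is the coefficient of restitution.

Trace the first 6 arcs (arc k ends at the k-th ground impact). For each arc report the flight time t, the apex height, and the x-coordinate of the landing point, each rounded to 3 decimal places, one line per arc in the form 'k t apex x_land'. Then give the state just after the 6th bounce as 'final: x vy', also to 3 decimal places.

Arc 1: start y=4.640, vy=16.940 → t=3.643, apex=18.988, x_land=31.947, impact vy=-19.488
  bounce: vy ← 0.73·19.488 = 14.226
Arc 2: start y=0.000, vy=14.226 → t=2.845, apex=10.119, x_land=56.899, impact vy=-14.226
  bounce: vy ← 0.73·14.226 = 10.385
Arc 3: start y=0.000, vy=10.385 → t=2.077, apex=5.392, x_land=75.114, impact vy=-10.385
  bounce: vy ← 0.73·10.385 = 7.581
Arc 4: start y=0.000, vy=7.581 → t=1.516, apex=2.874, x_land=88.411, impact vy=-7.581
  bounce: vy ← 0.73·7.581 = 5.534
Arc 5: start y=0.000, vy=5.534 → t=1.107, apex=1.531, x_land=98.118, impact vy=-5.534
  bounce: vy ← 0.73·5.534 = 4.040
Arc 6: start y=0.000, vy=4.040 → t=0.808, apex=0.816, x_land=105.204, impact vy=-4.040
  bounce: vy ← 0.73·4.040 = 2.949

1 3.643 18.988 31.947
2 2.845 10.119 56.899
3 2.077 5.392 75.114
4 1.516 2.874 88.411
5 1.107 1.531 98.118
6 0.808 0.816 105.204
final: 105.204 2.949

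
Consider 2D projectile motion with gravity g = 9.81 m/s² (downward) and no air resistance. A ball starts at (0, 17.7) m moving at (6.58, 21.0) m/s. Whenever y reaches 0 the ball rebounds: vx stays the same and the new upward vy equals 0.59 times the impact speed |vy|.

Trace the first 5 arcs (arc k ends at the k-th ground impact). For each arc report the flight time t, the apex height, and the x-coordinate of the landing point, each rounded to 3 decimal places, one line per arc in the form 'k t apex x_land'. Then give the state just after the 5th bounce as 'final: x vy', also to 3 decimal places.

Arc 1: start y=17.700, vy=21.000 → t=5.003, apex=40.177, x_land=32.918, impact vy=-28.076
  bounce: vy ← 0.59·28.076 = 16.565
Arc 2: start y=0.000, vy=16.565 → t=3.377, apex=13.986, x_land=55.139, impact vy=-16.565
  bounce: vy ← 0.59·16.565 = 9.773
Arc 3: start y=0.000, vy=9.773 → t=1.993, apex=4.868, x_land=68.250, impact vy=-9.773
  bounce: vy ← 0.59·9.773 = 5.766
Arc 4: start y=0.000, vy=5.766 → t=1.176, apex=1.695, x_land=75.985, impact vy=-5.766
  bounce: vy ← 0.59·5.766 = 3.402
Arc 5: start y=0.000, vy=3.402 → t=0.694, apex=0.590, x_land=80.549, impact vy=-3.402
  bounce: vy ← 0.59·3.402 = 2.007

1 5.003 40.177 32.918
2 3.377 13.986 55.139
3 1.993 4.868 68.250
4 1.176 1.695 75.985
5 0.694 0.590 80.549
final: 80.549 2.007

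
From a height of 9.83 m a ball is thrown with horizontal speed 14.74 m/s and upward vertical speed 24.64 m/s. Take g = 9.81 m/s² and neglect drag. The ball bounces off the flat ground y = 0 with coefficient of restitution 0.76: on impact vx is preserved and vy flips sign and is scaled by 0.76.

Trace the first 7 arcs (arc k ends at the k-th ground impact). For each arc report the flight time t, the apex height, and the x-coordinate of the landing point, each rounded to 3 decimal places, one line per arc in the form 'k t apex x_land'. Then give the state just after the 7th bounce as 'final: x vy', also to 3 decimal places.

Arc 1: start y=9.830, vy=24.640 → t=5.395, apex=40.774, x_land=79.521, impact vy=-28.284
  bounce: vy ← 0.76·28.284 = 21.496
Arc 2: start y=0.000, vy=21.496 → t=4.382, apex=23.551, x_land=144.119, impact vy=-21.496
  bounce: vy ← 0.76·21.496 = 16.337
Arc 3: start y=0.000, vy=16.337 → t=3.331, apex=13.603, x_land=193.213, impact vy=-16.337
  bounce: vy ← 0.76·16.337 = 12.416
Arc 4: start y=0.000, vy=12.416 → t=2.531, apex=7.857, x_land=230.524, impact vy=-12.416
  bounce: vy ← 0.76·12.416 = 9.436
Arc 5: start y=0.000, vy=9.436 → t=1.924, apex=4.538, x_land=258.881, impact vy=-9.436
  bounce: vy ← 0.76·9.436 = 7.172
Arc 6: start y=0.000, vy=7.172 → t=1.462, apex=2.621, x_land=280.432, impact vy=-7.172
  bounce: vy ← 0.76·7.172 = 5.450
Arc 7: start y=0.000, vy=5.450 → t=1.111, apex=1.514, x_land=296.811, impact vy=-5.450
  bounce: vy ← 0.76·5.450 = 4.142

1 5.395 40.774 79.521
2 4.382 23.551 144.119
3 3.331 13.603 193.213
4 2.531 7.857 230.524
5 1.924 4.538 258.881
6 1.462 2.621 280.432
7 1.111 1.514 296.811
final: 296.811 4.142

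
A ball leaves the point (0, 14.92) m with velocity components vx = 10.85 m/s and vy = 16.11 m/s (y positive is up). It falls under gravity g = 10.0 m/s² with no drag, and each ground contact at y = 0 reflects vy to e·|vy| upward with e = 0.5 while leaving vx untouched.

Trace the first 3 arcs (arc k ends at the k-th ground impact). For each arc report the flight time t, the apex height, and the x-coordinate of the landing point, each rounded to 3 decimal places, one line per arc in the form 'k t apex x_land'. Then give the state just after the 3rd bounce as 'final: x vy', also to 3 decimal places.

Arc 1: start y=14.920, vy=16.110 → t=3.973, apex=27.897, x_land=43.108, impact vy=-23.621
  bounce: vy ← 0.5·23.621 = 11.810
Arc 2: start y=0.000, vy=11.810 → t=2.362, apex=6.974, x_land=68.736, impact vy=-11.810
  bounce: vy ← 0.5·11.810 = 5.905
Arc 3: start y=0.000, vy=5.905 → t=1.181, apex=1.744, x_land=81.550, impact vy=-5.905
  bounce: vy ← 0.5·5.905 = 2.953

1 3.973 27.897 43.108
2 2.362 6.974 68.736
3 1.181 1.744 81.550
final: 81.550 2.953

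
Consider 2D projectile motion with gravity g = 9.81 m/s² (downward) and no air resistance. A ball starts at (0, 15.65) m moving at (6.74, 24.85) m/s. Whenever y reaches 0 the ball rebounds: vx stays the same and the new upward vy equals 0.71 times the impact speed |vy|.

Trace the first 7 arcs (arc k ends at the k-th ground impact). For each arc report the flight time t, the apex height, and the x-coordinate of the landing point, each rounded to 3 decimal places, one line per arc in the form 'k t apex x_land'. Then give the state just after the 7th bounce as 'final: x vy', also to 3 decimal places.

Arc 1: start y=15.650, vy=24.850 → t=5.633, apex=47.124, x_land=37.964, impact vy=-30.407
  bounce: vy ← 0.71·30.407 = 21.589
Arc 2: start y=0.000, vy=21.589 → t=4.401, apex=23.755, x_land=67.630, impact vy=-21.589
  bounce: vy ← 0.71·21.589 = 15.328
Arc 3: start y=0.000, vy=15.328 → t=3.125, apex=11.975, x_land=88.692, impact vy=-15.328
  bounce: vy ← 0.71·15.328 = 10.883
Arc 4: start y=0.000, vy=10.883 → t=2.219, apex=6.037, x_land=103.647, impact vy=-10.883
  bounce: vy ← 0.71·10.883 = 7.727
Arc 5: start y=0.000, vy=7.727 → t=1.575, apex=3.043, x_land=114.264, impact vy=-7.727
  bounce: vy ← 0.71·7.727 = 5.486
Arc 6: start y=0.000, vy=5.486 → t=1.118, apex=1.534, x_land=121.803, impact vy=-5.486
  bounce: vy ← 0.71·5.486 = 3.895
Arc 7: start y=0.000, vy=3.895 → t=0.794, apex=0.773, x_land=127.155, impact vy=-3.895
  bounce: vy ← 0.71·3.895 = 2.766

1 5.633 47.124 37.964
2 4.401 23.755 67.630
3 3.125 11.975 88.692
4 2.219 6.037 103.647
5 1.575 3.043 114.264
6 1.118 1.534 121.803
7 0.794 0.773 127.155
final: 127.155 2.766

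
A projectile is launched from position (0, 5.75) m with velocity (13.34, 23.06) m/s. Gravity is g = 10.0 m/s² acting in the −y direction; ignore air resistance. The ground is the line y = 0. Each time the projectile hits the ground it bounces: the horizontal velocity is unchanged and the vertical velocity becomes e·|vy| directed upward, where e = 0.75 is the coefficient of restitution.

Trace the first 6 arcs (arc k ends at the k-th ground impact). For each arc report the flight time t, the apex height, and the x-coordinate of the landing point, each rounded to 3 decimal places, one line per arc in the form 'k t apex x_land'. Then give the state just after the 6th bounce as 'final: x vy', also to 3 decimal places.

1 4.849 32.338 64.688
2 3.815 18.190 115.576
3 2.861 10.232 153.743
4 2.146 5.756 182.367
5 1.609 3.237 203.836
6 1.207 1.821 219.937
final: 219.937 4.526

Arc 1: start y=5.750, vy=23.060 → t=4.849, apex=32.338, x_land=64.688, impact vy=-25.432
  bounce: vy ← 0.75·25.432 = 19.074
Arc 2: start y=0.000, vy=19.074 → t=3.815, apex=18.190, x_land=115.576, impact vy=-19.074
  bounce: vy ← 0.75·19.074 = 14.305
Arc 3: start y=0.000, vy=14.305 → t=2.861, apex=10.232, x_land=153.743, impact vy=-14.305
  bounce: vy ← 0.75·14.305 = 10.729
Arc 4: start y=0.000, vy=10.729 → t=2.146, apex=5.756, x_land=182.367, impact vy=-10.729
  bounce: vy ← 0.75·10.729 = 8.047
Arc 5: start y=0.000, vy=8.047 → t=1.609, apex=3.237, x_land=203.836, impact vy=-8.047
  bounce: vy ← 0.75·8.047 = 6.035
Arc 6: start y=0.000, vy=6.035 → t=1.207, apex=1.821, x_land=219.937, impact vy=-6.035
  bounce: vy ← 0.75·6.035 = 4.526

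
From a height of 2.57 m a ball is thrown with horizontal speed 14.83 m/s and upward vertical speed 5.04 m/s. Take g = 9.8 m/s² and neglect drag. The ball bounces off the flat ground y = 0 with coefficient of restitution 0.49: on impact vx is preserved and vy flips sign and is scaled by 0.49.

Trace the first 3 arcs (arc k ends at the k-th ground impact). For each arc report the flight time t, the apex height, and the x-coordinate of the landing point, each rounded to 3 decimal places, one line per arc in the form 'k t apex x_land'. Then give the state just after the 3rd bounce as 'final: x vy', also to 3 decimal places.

1 1.403 3.866 20.800
2 0.870 0.928 33.709
3 0.427 0.223 40.034
final: 40.034 1.024

Arc 1: start y=2.570, vy=5.040 → t=1.403, apex=3.866, x_land=20.800, impact vy=-8.705
  bounce: vy ← 0.49·8.705 = 4.265
Arc 2: start y=0.000, vy=4.265 → t=0.870, apex=0.928, x_land=33.709, impact vy=-4.265
  bounce: vy ← 0.49·4.265 = 2.090
Arc 3: start y=0.000, vy=2.090 → t=0.427, apex=0.223, x_land=40.034, impact vy=-2.090
  bounce: vy ← 0.49·2.090 = 1.024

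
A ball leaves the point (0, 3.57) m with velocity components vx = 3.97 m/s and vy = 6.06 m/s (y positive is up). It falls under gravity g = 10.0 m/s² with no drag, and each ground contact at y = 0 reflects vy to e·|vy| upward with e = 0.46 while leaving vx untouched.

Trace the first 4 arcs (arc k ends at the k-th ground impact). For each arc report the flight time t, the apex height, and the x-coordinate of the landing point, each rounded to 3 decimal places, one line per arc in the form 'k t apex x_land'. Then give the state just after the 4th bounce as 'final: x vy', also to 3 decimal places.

1 1.646 5.406 6.534
2 0.957 1.144 10.332
3 0.440 0.242 12.079
4 0.202 0.051 12.882
final: 12.882 0.466

Arc 1: start y=3.570, vy=6.060 → t=1.646, apex=5.406, x_land=6.534, impact vy=-10.398
  bounce: vy ← 0.46·10.398 = 4.783
Arc 2: start y=0.000, vy=4.783 → t=0.957, apex=1.144, x_land=10.332, impact vy=-4.783
  bounce: vy ← 0.46·4.783 = 2.200
Arc 3: start y=0.000, vy=2.200 → t=0.440, apex=0.242, x_land=12.079, impact vy=-2.200
  bounce: vy ← 0.46·2.200 = 1.012
Arc 4: start y=0.000, vy=1.012 → t=0.202, apex=0.051, x_land=12.882, impact vy=-1.012
  bounce: vy ← 0.46·1.012 = 0.466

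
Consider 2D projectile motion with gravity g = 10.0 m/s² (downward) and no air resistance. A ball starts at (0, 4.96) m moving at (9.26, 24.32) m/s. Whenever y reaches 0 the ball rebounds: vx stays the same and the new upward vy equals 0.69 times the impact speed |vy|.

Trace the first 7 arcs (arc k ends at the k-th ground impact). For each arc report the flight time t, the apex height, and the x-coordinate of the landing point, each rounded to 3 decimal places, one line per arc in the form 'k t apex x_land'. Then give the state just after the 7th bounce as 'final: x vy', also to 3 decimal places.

Arc 1: start y=4.960, vy=24.320 → t=5.060, apex=34.533, x_land=46.856, impact vy=-26.280
  bounce: vy ← 0.69·26.280 = 18.134
Arc 2: start y=0.000, vy=18.134 → t=3.627, apex=16.441, x_land=80.439, impact vy=-18.134
  bounce: vy ← 0.69·18.134 = 12.512
Arc 3: start y=0.000, vy=12.512 → t=2.502, apex=7.828, x_land=103.612, impact vy=-12.512
  bounce: vy ← 0.69·12.512 = 8.633
Arc 4: start y=0.000, vy=8.633 → t=1.727, apex=3.727, x_land=119.601, impact vy=-8.633
  bounce: vy ← 0.69·8.633 = 5.957
Arc 5: start y=0.000, vy=5.957 → t=1.191, apex=1.774, x_land=130.633, impact vy=-5.957
  bounce: vy ← 0.69·5.957 = 4.110
Arc 6: start y=0.000, vy=4.110 → t=0.822, apex=0.845, x_land=138.246, impact vy=-4.110
  bounce: vy ← 0.69·4.110 = 2.836
Arc 7: start y=0.000, vy=2.836 → t=0.567, apex=0.402, x_land=143.498, impact vy=-2.836
  bounce: vy ← 0.69·2.836 = 1.957

1 5.060 34.533 46.856
2 3.627 16.441 80.439
3 2.502 7.828 103.612
4 1.727 3.727 119.601
5 1.191 1.774 130.633
6 0.822 0.845 138.246
7 0.567 0.402 143.498
final: 143.498 1.957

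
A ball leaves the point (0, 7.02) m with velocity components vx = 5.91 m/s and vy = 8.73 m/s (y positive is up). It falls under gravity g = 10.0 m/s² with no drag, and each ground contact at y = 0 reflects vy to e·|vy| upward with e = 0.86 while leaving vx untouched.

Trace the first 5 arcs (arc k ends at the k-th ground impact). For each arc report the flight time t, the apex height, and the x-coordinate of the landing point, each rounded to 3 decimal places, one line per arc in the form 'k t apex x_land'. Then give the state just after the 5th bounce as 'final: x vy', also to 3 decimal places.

1 2.345 10.831 13.858
2 2.531 8.010 28.819
3 2.177 5.924 41.685
4 1.872 4.382 52.750
5 1.610 3.241 62.266
final: 62.266 6.924

Arc 1: start y=7.020, vy=8.730 → t=2.345, apex=10.831, x_land=13.858, impact vy=-14.718
  bounce: vy ← 0.86·14.718 = 12.657
Arc 2: start y=0.000, vy=12.657 → t=2.531, apex=8.010, x_land=28.819, impact vy=-12.657
  bounce: vy ← 0.86·12.657 = 10.885
Arc 3: start y=0.000, vy=10.885 → t=2.177, apex=5.924, x_land=41.685, impact vy=-10.885
  bounce: vy ← 0.86·10.885 = 9.361
Arc 4: start y=0.000, vy=9.361 → t=1.872, apex=4.382, x_land=52.750, impact vy=-9.361
  bounce: vy ← 0.86·9.361 = 8.051
Arc 5: start y=0.000, vy=8.051 → t=1.610, apex=3.241, x_land=62.266, impact vy=-8.051
  bounce: vy ← 0.86·8.051 = 6.924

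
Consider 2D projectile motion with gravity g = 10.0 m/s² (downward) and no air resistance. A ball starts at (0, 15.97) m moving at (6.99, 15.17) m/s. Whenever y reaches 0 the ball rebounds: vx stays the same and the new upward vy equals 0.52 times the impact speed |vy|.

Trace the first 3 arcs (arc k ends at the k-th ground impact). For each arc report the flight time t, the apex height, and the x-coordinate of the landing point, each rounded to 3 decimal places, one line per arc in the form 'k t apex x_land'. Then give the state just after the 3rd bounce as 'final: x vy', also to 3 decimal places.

1 3.861 27.476 26.990
2 2.438 7.430 44.031
3 1.268 2.009 52.893
final: 52.893 3.296

Arc 1: start y=15.970, vy=15.170 → t=3.861, apex=27.476, x_land=26.990, impact vy=-23.442
  bounce: vy ← 0.52·23.442 = 12.190
Arc 2: start y=0.000, vy=12.190 → t=2.438, apex=7.430, x_land=44.031, impact vy=-12.190
  bounce: vy ← 0.52·12.190 = 6.339
Arc 3: start y=0.000, vy=6.339 → t=1.268, apex=2.009, x_land=52.893, impact vy=-6.339
  bounce: vy ← 0.52·6.339 = 3.296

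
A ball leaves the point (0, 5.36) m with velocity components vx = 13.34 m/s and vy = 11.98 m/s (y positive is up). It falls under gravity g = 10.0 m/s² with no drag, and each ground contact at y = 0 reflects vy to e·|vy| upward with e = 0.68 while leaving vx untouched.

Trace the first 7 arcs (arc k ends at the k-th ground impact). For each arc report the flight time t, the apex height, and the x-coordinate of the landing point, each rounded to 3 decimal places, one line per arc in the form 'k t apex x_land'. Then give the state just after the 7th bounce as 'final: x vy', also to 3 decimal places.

1 2.781 12.536 37.104
2 2.153 5.797 65.831
3 1.464 2.680 85.365
4 0.996 1.239 98.649
5 0.677 0.573 107.681
6 0.460 0.265 113.824
7 0.313 0.123 118.000
final: 118.000 1.065

Arc 1: start y=5.360, vy=11.980 → t=2.781, apex=12.536, x_land=37.104, impact vy=-15.834
  bounce: vy ← 0.68·15.834 = 10.767
Arc 2: start y=0.000, vy=10.767 → t=2.153, apex=5.797, x_land=65.831, impact vy=-10.767
  bounce: vy ← 0.68·10.767 = 7.322
Arc 3: start y=0.000, vy=7.322 → t=1.464, apex=2.680, x_land=85.365, impact vy=-7.322
  bounce: vy ← 0.68·7.322 = 4.979
Arc 4: start y=0.000, vy=4.979 → t=0.996, apex=1.239, x_land=98.649, impact vy=-4.979
  bounce: vy ← 0.68·4.979 = 3.386
Arc 5: start y=0.000, vy=3.386 → t=0.677, apex=0.573, x_land=107.681, impact vy=-3.386
  bounce: vy ← 0.68·3.386 = 2.302
Arc 6: start y=0.000, vy=2.302 → t=0.460, apex=0.265, x_land=113.824, impact vy=-2.302
  bounce: vy ← 0.68·2.302 = 1.565
Arc 7: start y=0.000, vy=1.565 → t=0.313, apex=0.123, x_land=118.000, impact vy=-1.565
  bounce: vy ← 0.68·1.565 = 1.065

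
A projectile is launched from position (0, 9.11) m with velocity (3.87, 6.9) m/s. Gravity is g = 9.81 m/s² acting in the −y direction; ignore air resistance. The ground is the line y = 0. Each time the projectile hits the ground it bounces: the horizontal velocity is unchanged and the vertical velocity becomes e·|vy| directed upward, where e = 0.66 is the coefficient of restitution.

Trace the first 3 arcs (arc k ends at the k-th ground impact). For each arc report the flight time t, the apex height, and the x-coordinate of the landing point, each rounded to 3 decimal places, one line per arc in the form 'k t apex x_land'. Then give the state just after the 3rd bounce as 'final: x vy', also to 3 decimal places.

Arc 1: start y=9.110, vy=6.900 → t=2.237, apex=11.537, x_land=8.657, impact vy=-15.045
  bounce: vy ← 0.66·15.045 = 9.930
Arc 2: start y=0.000, vy=9.930 → t=2.024, apex=5.025, x_land=16.492, impact vy=-9.930
  bounce: vy ← 0.66·9.930 = 6.554
Arc 3: start y=0.000, vy=6.554 → t=1.336, apex=2.189, x_land=21.662, impact vy=-6.554
  bounce: vy ← 0.66·6.554 = 4.325

1 2.237 11.537 8.657
2 2.024 5.025 16.492
3 1.336 2.189 21.662
final: 21.662 4.325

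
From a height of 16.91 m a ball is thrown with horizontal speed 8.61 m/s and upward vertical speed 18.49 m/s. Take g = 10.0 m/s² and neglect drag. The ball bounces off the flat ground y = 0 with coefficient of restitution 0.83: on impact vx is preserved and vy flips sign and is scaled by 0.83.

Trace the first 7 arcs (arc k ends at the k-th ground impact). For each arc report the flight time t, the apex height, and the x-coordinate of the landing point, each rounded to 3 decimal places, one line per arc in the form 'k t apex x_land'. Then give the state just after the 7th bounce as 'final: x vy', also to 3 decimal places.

1 4.457 34.004 38.373
2 4.329 23.425 75.646
3 3.593 16.138 106.582
4 2.982 11.117 132.260
5 2.475 7.659 153.572
6 2.054 5.276 171.261
7 1.705 3.635 185.943
final: 185.943 7.077

Arc 1: start y=16.910, vy=18.490 → t=4.457, apex=34.004, x_land=38.373, impact vy=-26.078
  bounce: vy ← 0.83·26.078 = 21.645
Arc 2: start y=0.000, vy=21.645 → t=4.329, apex=23.425, x_land=75.646, impact vy=-21.645
  bounce: vy ← 0.83·21.645 = 17.965
Arc 3: start y=0.000, vy=17.965 → t=3.593, apex=16.138, x_land=106.582, impact vy=-17.965
  bounce: vy ← 0.83·17.965 = 14.911
Arc 4: start y=0.000, vy=14.911 → t=2.982, apex=11.117, x_land=132.260, impact vy=-14.911
  bounce: vy ← 0.83·14.911 = 12.376
Arc 5: start y=0.000, vy=12.376 → t=2.475, apex=7.659, x_land=153.572, impact vy=-12.376
  bounce: vy ← 0.83·12.376 = 10.272
Arc 6: start y=0.000, vy=10.272 → t=2.054, apex=5.276, x_land=171.261, impact vy=-10.272
  bounce: vy ← 0.83·10.272 = 8.526
Arc 7: start y=0.000, vy=8.526 → t=1.705, apex=3.635, x_land=185.943, impact vy=-8.526
  bounce: vy ← 0.83·8.526 = 7.077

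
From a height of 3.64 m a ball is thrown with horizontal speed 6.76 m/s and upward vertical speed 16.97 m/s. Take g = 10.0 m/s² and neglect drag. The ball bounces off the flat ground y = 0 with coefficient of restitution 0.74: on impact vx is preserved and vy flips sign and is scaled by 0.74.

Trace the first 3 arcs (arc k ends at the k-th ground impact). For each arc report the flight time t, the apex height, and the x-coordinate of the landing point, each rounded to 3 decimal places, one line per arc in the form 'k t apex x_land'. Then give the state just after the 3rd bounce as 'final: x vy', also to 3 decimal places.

Arc 1: start y=3.640, vy=16.970 → t=3.596, apex=18.039, x_land=24.312, impact vy=-18.994
  bounce: vy ← 0.74·18.994 = 14.056
Arc 2: start y=0.000, vy=14.056 → t=2.811, apex=9.878, x_land=43.315, impact vy=-14.056
  bounce: vy ← 0.74·14.056 = 10.401
Arc 3: start y=0.000, vy=10.401 → t=2.080, apex=5.409, x_land=57.378, impact vy=-10.401
  bounce: vy ← 0.74·10.401 = 7.697

1 3.596 18.039 24.312
2 2.811 9.878 43.315
3 2.080 5.409 57.378
final: 57.378 7.697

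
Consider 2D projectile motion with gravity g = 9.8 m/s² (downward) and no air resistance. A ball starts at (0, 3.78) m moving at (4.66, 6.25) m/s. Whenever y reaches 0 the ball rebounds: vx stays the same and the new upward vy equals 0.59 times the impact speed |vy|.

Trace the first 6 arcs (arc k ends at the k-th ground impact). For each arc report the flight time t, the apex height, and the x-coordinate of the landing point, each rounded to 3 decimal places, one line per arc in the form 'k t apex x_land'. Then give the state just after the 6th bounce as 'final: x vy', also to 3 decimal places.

1 1.723 5.773 8.030
2 1.281 2.010 13.999
3 0.756 0.700 17.520
4 0.446 0.244 19.598
5 0.263 0.085 20.824
6 0.155 0.030 21.547
final: 21.547 0.449

Arc 1: start y=3.780, vy=6.250 → t=1.723, apex=5.773, x_land=8.030, impact vy=-10.637
  bounce: vy ← 0.59·10.637 = 6.276
Arc 2: start y=0.000, vy=6.276 → t=1.281, apex=2.010, x_land=13.999, impact vy=-6.276
  bounce: vy ← 0.59·6.276 = 3.703
Arc 3: start y=0.000, vy=3.703 → t=0.756, apex=0.700, x_land=17.520, impact vy=-3.703
  bounce: vy ← 0.59·3.703 = 2.185
Arc 4: start y=0.000, vy=2.185 → t=0.446, apex=0.244, x_land=19.598, impact vy=-2.185
  bounce: vy ← 0.59·2.185 = 1.289
Arc 5: start y=0.000, vy=1.289 → t=0.263, apex=0.085, x_land=20.824, impact vy=-1.289
  bounce: vy ← 0.59·1.289 = 0.760
Arc 6: start y=0.000, vy=0.760 → t=0.155, apex=0.030, x_land=21.547, impact vy=-0.760
  bounce: vy ← 0.59·0.760 = 0.449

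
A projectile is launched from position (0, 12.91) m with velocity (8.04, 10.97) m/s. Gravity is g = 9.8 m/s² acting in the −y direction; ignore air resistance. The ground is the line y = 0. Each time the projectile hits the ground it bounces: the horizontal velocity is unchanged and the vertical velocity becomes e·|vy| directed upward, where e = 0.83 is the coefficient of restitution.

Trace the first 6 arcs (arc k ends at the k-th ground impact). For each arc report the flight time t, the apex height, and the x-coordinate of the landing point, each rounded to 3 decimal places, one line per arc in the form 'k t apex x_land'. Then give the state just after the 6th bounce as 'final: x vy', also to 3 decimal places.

1 3.091 19.050 24.853
2 3.273 13.123 51.168
3 2.717 9.041 73.010
4 2.255 6.228 91.139
5 1.872 4.291 106.186
6 1.553 2.956 118.674
final: 118.674 6.317

Arc 1: start y=12.910, vy=10.970 → t=3.091, apex=19.050, x_land=24.853, impact vy=-19.323
  bounce: vy ← 0.83·19.323 = 16.038
Arc 2: start y=0.000, vy=16.038 → t=3.273, apex=13.123, x_land=51.168, impact vy=-16.038
  bounce: vy ← 0.83·16.038 = 13.312
Arc 3: start y=0.000, vy=13.312 → t=2.717, apex=9.041, x_land=73.010, impact vy=-13.312
  bounce: vy ← 0.83·13.312 = 11.049
Arc 4: start y=0.000, vy=11.049 → t=2.255, apex=6.228, x_land=91.139, impact vy=-11.049
  bounce: vy ← 0.83·11.049 = 9.170
Arc 5: start y=0.000, vy=9.170 → t=1.872, apex=4.291, x_land=106.186, impact vy=-9.170
  bounce: vy ← 0.83·9.170 = 7.611
Arc 6: start y=0.000, vy=7.611 → t=1.553, apex=2.956, x_land=118.674, impact vy=-7.611
  bounce: vy ← 0.83·7.611 = 6.317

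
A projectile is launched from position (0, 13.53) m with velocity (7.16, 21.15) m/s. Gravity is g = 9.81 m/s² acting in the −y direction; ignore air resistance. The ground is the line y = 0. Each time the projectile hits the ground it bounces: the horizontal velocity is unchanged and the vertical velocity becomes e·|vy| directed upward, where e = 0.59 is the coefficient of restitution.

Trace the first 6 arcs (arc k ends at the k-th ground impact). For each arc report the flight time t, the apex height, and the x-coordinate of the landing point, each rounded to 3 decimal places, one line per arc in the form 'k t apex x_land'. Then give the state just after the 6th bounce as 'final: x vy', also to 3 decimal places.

1 4.877 36.329 34.923
2 3.211 12.646 57.916
3 1.895 4.402 71.482
4 1.118 1.532 79.486
5 0.660 0.533 84.209
6 0.389 0.186 86.995
final: 86.995 1.126

Arc 1: start y=13.530, vy=21.150 → t=4.877, apex=36.329, x_land=34.923, impact vy=-26.698
  bounce: vy ← 0.59·26.698 = 15.752
Arc 2: start y=0.000, vy=15.752 → t=3.211, apex=12.646, x_land=57.916, impact vy=-15.752
  bounce: vy ← 0.59·15.752 = 9.294
Arc 3: start y=0.000, vy=9.294 → t=1.895, apex=4.402, x_land=71.482, impact vy=-9.294
  bounce: vy ← 0.59·9.294 = 5.483
Arc 4: start y=0.000, vy=5.483 → t=1.118, apex=1.532, x_land=79.486, impact vy=-5.483
  bounce: vy ← 0.59·5.483 = 3.235
Arc 5: start y=0.000, vy=3.235 → t=0.660, apex=0.533, x_land=84.209, impact vy=-3.235
  bounce: vy ← 0.59·3.235 = 1.909
Arc 6: start y=0.000, vy=1.909 → t=0.389, apex=0.186, x_land=86.995, impact vy=-1.909
  bounce: vy ← 0.59·1.909 = 1.126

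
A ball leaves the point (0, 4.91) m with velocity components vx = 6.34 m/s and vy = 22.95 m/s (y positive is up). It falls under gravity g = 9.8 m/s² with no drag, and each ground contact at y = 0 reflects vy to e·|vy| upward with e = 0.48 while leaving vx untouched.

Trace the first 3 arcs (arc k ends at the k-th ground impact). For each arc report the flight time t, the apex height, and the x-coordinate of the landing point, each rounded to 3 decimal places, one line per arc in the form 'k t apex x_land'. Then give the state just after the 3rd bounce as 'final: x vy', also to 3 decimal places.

Arc 1: start y=4.910, vy=22.950 → t=4.889, apex=31.783, x_land=30.994, impact vy=-24.959
  bounce: vy ← 0.48·24.959 = 11.980
Arc 2: start y=0.000, vy=11.980 → t=2.445, apex=7.323, x_land=46.495, impact vy=-11.980
  bounce: vy ← 0.48·11.980 = 5.750
Arc 3: start y=0.000, vy=5.750 → t=1.174, apex=1.687, x_land=53.935, impact vy=-5.750
  bounce: vy ← 0.48·5.750 = 2.760

1 4.889 31.783 30.994
2 2.445 7.323 46.495
3 1.174 1.687 53.935
final: 53.935 2.760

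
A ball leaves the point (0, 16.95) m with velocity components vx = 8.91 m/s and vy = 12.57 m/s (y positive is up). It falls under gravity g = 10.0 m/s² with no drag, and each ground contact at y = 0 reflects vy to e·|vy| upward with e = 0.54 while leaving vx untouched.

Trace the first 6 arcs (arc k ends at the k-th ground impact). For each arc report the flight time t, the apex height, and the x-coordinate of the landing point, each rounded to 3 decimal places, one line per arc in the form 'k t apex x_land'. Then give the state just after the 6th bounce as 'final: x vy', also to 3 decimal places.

1 3.486 24.850 31.063
2 2.408 7.246 52.516
3 1.300 2.113 64.101
4 0.702 0.616 70.356
5 0.379 0.180 73.734
6 0.205 0.052 75.558
final: 75.558 0.553

Arc 1: start y=16.950, vy=12.570 → t=3.486, apex=24.850, x_land=31.063, impact vy=-22.294
  bounce: vy ← 0.54·22.294 = 12.039
Arc 2: start y=0.000, vy=12.039 → t=2.408, apex=7.246, x_land=52.516, impact vy=-12.039
  bounce: vy ← 0.54·12.039 = 6.501
Arc 3: start y=0.000, vy=6.501 → t=1.300, apex=2.113, x_land=64.101, impact vy=-6.501
  bounce: vy ← 0.54·6.501 = 3.510
Arc 4: start y=0.000, vy=3.510 → t=0.702, apex=0.616, x_land=70.356, impact vy=-3.510
  bounce: vy ← 0.54·3.510 = 1.896
Arc 5: start y=0.000, vy=1.896 → t=0.379, apex=0.180, x_land=73.734, impact vy=-1.896
  bounce: vy ← 0.54·1.896 = 1.024
Arc 6: start y=0.000, vy=1.024 → t=0.205, apex=0.052, x_land=75.558, impact vy=-1.024
  bounce: vy ← 0.54·1.024 = 0.553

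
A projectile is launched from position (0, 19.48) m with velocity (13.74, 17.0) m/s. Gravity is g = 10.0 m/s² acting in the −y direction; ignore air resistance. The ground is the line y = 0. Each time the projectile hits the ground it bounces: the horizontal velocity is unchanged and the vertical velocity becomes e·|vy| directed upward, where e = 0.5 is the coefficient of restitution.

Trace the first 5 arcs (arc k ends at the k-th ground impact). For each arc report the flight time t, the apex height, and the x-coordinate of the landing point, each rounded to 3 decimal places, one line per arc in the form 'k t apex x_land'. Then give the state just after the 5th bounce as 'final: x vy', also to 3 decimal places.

1 4.305 33.930 59.151
2 2.605 8.482 94.943
3 1.302 2.121 112.840
4 0.651 0.530 121.788
5 0.326 0.133 126.262
final: 126.262 0.814

Arc 1: start y=19.480, vy=17.000 → t=4.305, apex=33.930, x_land=59.151, impact vy=-26.050
  bounce: vy ← 0.5·26.050 = 13.025
Arc 2: start y=0.000, vy=13.025 → t=2.605, apex=8.482, x_land=94.943, impact vy=-13.025
  bounce: vy ← 0.5·13.025 = 6.512
Arc 3: start y=0.000, vy=6.512 → t=1.302, apex=2.121, x_land=112.840, impact vy=-6.512
  bounce: vy ← 0.5·6.512 = 3.256
Arc 4: start y=0.000, vy=3.256 → t=0.651, apex=0.530, x_land=121.788, impact vy=-3.256
  bounce: vy ← 0.5·3.256 = 1.628
Arc 5: start y=0.000, vy=1.628 → t=0.326, apex=0.133, x_land=126.262, impact vy=-1.628
  bounce: vy ← 0.5·1.628 = 0.814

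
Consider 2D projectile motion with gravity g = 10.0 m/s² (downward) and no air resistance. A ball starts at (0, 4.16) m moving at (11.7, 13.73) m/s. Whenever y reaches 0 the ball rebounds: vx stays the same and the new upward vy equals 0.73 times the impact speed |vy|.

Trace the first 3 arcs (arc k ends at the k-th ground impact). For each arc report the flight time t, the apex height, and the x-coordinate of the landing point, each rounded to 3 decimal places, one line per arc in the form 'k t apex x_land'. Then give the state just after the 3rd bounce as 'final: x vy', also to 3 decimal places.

Arc 1: start y=4.160, vy=13.730 → t=3.021, apex=13.586, x_land=35.350, impact vy=-16.484
  bounce: vy ← 0.73·16.484 = 12.033
Arc 2: start y=0.000, vy=12.033 → t=2.407, apex=7.240, x_land=63.508, impact vy=-12.033
  bounce: vy ← 0.73·12.033 = 8.784
Arc 3: start y=0.000, vy=8.784 → t=1.757, apex=3.858, x_land=84.062, impact vy=-8.784
  bounce: vy ← 0.73·8.784 = 6.412

1 3.021 13.586 35.350
2 2.407 7.240 63.508
3 1.757 3.858 84.062
final: 84.062 6.412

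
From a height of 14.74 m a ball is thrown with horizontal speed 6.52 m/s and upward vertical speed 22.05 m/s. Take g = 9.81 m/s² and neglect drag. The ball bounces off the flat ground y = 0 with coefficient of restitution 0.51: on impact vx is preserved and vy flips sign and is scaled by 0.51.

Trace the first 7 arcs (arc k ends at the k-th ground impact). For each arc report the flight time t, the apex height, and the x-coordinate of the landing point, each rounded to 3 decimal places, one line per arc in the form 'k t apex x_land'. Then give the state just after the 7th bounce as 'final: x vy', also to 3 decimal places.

1 5.086 39.521 33.162
2 2.895 10.279 52.040
3 1.477 2.674 61.667
4 0.753 0.695 66.577
5 0.384 0.181 69.081
6 0.196 0.047 70.358
7 0.100 0.012 71.010
final: 71.010 0.250

Arc 1: start y=14.740, vy=22.050 → t=5.086, apex=39.521, x_land=33.162, impact vy=-27.846
  bounce: vy ← 0.51·27.846 = 14.201
Arc 2: start y=0.000, vy=14.201 → t=2.895, apex=10.279, x_land=52.040, impact vy=-14.201
  bounce: vy ← 0.51·14.201 = 7.243
Arc 3: start y=0.000, vy=7.243 → t=1.477, apex=2.674, x_land=61.667, impact vy=-7.243
  bounce: vy ← 0.51·7.243 = 3.694
Arc 4: start y=0.000, vy=3.694 → t=0.753, apex=0.695, x_land=66.577, impact vy=-3.694
  bounce: vy ← 0.51·3.694 = 1.884
Arc 5: start y=0.000, vy=1.884 → t=0.384, apex=0.181, x_land=69.081, impact vy=-1.884
  bounce: vy ← 0.51·1.884 = 0.961
Arc 6: start y=0.000, vy=0.961 → t=0.196, apex=0.047, x_land=70.358, impact vy=-0.961
  bounce: vy ← 0.51·0.961 = 0.490
Arc 7: start y=0.000, vy=0.490 → t=0.100, apex=0.012, x_land=71.010, impact vy=-0.490
  bounce: vy ← 0.51·0.490 = 0.250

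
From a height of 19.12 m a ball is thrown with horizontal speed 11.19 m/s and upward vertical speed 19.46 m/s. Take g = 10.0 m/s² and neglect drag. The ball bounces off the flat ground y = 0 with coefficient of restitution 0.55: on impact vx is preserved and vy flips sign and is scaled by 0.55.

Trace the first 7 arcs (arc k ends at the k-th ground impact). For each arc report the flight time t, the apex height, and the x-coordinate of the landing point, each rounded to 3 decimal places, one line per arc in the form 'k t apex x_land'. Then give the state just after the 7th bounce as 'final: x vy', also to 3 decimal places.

Arc 1: start y=19.120, vy=19.460 → t=4.705, apex=38.055, x_land=52.647, impact vy=-27.588
  bounce: vy ← 0.55·27.588 = 15.173
Arc 2: start y=0.000, vy=15.173 → t=3.035, apex=11.512, x_land=86.605, impact vy=-15.173
  bounce: vy ← 0.55·15.173 = 8.345
Arc 3: start y=0.000, vy=8.345 → t=1.669, apex=3.482, x_land=105.281, impact vy=-8.345
  bounce: vy ← 0.55·8.345 = 4.590
Arc 4: start y=0.000, vy=4.590 → t=0.918, apex=1.053, x_land=115.554, impact vy=-4.590
  bounce: vy ← 0.55·4.590 = 2.524
Arc 5: start y=0.000, vy=2.524 → t=0.505, apex=0.319, x_land=121.203, impact vy=-2.524
  bounce: vy ← 0.55·2.524 = 1.388
Arc 6: start y=0.000, vy=1.388 → t=0.278, apex=0.096, x_land=124.311, impact vy=-1.388
  bounce: vy ← 0.55·1.388 = 0.764
Arc 7: start y=0.000, vy=0.764 → t=0.153, apex=0.029, x_land=126.020, impact vy=-0.764
  bounce: vy ← 0.55·0.764 = 0.420

1 4.705 38.055 52.647
2 3.035 11.512 86.605
3 1.669 3.482 105.281
4 0.918 1.053 115.554
5 0.505 0.319 121.203
6 0.278 0.096 124.311
7 0.153 0.029 126.020
final: 126.020 0.420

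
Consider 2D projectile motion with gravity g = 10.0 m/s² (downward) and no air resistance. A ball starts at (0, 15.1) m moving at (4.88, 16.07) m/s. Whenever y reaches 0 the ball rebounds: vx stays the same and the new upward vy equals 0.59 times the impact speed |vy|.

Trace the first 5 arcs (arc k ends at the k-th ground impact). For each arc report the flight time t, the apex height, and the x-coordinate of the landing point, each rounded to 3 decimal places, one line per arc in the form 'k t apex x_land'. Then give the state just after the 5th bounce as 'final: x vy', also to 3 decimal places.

1 3.974 28.012 19.393
2 2.793 9.751 33.023
3 1.648 3.394 41.064
4 0.972 1.182 45.809
5 0.574 0.411 48.608
final: 48.608 1.692

Arc 1: start y=15.100, vy=16.070 → t=3.974, apex=28.012, x_land=19.393, impact vy=-23.669
  bounce: vy ← 0.59·23.669 = 13.965
Arc 2: start y=0.000, vy=13.965 → t=2.793, apex=9.751, x_land=33.023, impact vy=-13.965
  bounce: vy ← 0.59·13.965 = 8.239
Arc 3: start y=0.000, vy=8.239 → t=1.648, apex=3.394, x_land=41.064, impact vy=-8.239
  bounce: vy ← 0.59·8.239 = 4.861
Arc 4: start y=0.000, vy=4.861 → t=0.972, apex=1.182, x_land=45.809, impact vy=-4.861
  bounce: vy ← 0.59·4.861 = 2.868
Arc 5: start y=0.000, vy=2.868 → t=0.574, apex=0.411, x_land=48.608, impact vy=-2.868
  bounce: vy ← 0.59·2.868 = 1.692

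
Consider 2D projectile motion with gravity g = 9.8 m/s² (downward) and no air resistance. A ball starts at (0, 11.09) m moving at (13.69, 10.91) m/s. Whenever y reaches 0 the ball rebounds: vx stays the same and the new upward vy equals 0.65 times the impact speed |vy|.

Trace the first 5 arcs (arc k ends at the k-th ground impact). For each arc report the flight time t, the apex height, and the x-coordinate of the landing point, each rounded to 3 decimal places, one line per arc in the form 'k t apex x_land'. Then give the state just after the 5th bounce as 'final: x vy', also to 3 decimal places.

1 2.985 17.163 40.862
2 2.433 7.251 74.169
3 1.581 3.064 95.819
4 1.028 1.294 109.892
5 0.668 0.547 119.039
final: 119.039 2.128

Arc 1: start y=11.090, vy=10.910 → t=2.985, apex=17.163, x_land=40.862, impact vy=-18.341
  bounce: vy ← 0.65·18.341 = 11.922
Arc 2: start y=0.000, vy=11.922 → t=2.433, apex=7.251, x_land=74.169, impact vy=-11.922
  bounce: vy ← 0.65·11.922 = 7.749
Arc 3: start y=0.000, vy=7.749 → t=1.581, apex=3.064, x_land=95.819, impact vy=-7.749
  bounce: vy ← 0.65·7.749 = 5.037
Arc 4: start y=0.000, vy=5.037 → t=1.028, apex=1.294, x_land=109.892, impact vy=-5.037
  bounce: vy ← 0.65·5.037 = 3.274
Arc 5: start y=0.000, vy=3.274 → t=0.668, apex=0.547, x_land=119.039, impact vy=-3.274
  bounce: vy ← 0.65·3.274 = 2.128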